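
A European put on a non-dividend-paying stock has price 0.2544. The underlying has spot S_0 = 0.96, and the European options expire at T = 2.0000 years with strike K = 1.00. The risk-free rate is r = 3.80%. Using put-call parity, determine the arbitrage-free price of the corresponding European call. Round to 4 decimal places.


Answer: Call price = 0.2876

Derivation:
Put-call parity: C - P = S_0 * exp(-qT) - K * exp(-rT).
S_0 * exp(-qT) = 0.9600 * 1.00000000 = 0.96000000
K * exp(-rT) = 1.0000 * 0.92681621 = 0.92681621
C = P + S*exp(-qT) - K*exp(-rT)
C = 0.2544 + 0.96000000 - 0.92681621 = 0.2876


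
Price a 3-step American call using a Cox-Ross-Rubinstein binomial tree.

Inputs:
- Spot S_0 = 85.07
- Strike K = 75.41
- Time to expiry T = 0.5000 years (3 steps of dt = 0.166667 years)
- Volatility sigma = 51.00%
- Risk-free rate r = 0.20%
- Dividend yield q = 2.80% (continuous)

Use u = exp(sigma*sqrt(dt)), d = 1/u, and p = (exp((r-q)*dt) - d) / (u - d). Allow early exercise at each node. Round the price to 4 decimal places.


dt = T/N = 0.166667
u = exp(sigma*sqrt(dt)) = 1.231468; d = 1/u = 0.812039
p = (exp((r-q)*dt) - d) / (u - d) = 0.437826
Discount per step: exp(-r*dt) = 0.999667
Stock lattice S(k, i) with i counting down-moves:
  k=0: S(0,0) = 85.0700
  k=1: S(1,0) = 104.7609; S(1,1) = 69.0802
  k=2: S(2,0) = 129.0097; S(2,1) = 85.0700; S(2,2) = 56.0958
  k=3: S(3,0) = 158.8713; S(3,1) = 104.7609; S(3,2) = 69.0802; S(3,3) = 45.5520
Terminal payoffs V(N, i) = max(S_T - K, 0):
  V(3,0) = 83.461283; V(3,1) = 29.350949; V(3,2) = 0.000000; V(3,3) = 0.000000
Backward induction: V(k, i) = exp(-r*dt) * [p * V(k+1, i) + (1-p) * V(k+1, i+1)]; then take max(V_cont, immediate exercise) for American.
  V(2,0) = exp(-r*dt) * [p*83.461283 + (1-p)*29.350949] = 53.024204; exercise = 53.599714; V(2,0) = max -> 53.599714
  V(2,1) = exp(-r*dt) * [p*29.350949 + (1-p)*0.000000] = 12.846337; exercise = 9.660000; V(2,1) = max -> 12.846337
  V(2,2) = exp(-r*dt) * [p*0.000000 + (1-p)*0.000000] = 0.000000; exercise = 0.000000; V(2,2) = max -> 0.000000
  V(1,0) = exp(-r*dt) * [p*53.599714 + (1-p)*12.846337] = 30.679013; exercise = 29.350949; V(1,0) = max -> 30.679013
  V(1,1) = exp(-r*dt) * [p*12.846337 + (1-p)*0.000000] = 5.622591; exercise = 0.000000; V(1,1) = max -> 5.622591
  V(0,0) = exp(-r*dt) * [p*30.679013 + (1-p)*5.622591] = 16.587424; exercise = 9.660000; V(0,0) = max -> 16.587424

Answer: Price = V(0,0) = 16.5874


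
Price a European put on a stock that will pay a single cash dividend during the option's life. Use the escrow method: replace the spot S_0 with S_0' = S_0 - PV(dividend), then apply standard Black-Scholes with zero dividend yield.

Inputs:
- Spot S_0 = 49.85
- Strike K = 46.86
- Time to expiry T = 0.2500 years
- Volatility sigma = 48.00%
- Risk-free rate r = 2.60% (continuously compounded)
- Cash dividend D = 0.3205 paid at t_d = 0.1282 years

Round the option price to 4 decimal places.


PV(D) = D * exp(-r * t_d) = 0.3205 * 0.99667235 = 0.31943349
S_0' = S_0 - PV(D) = 49.8500 - 0.31943349 = 49.53056651
d1 = (ln(S_0'/K) + (r + sigma^2/2)*T) / (sigma*sqrt(T)) = 0.37802313
d2 = d1 - sigma*sqrt(T) = 0.13802313
exp(-rT) = 0.99352108
N(-d1) = 0.35270671; N(-d2) = 0.44511107
P = K * exp(-rT) * N(-d2) - S_0' * N(-d1) = 46.8600 * 0.99352108 * 0.44511107 - 49.53056651 * 0.35270671 = 3.2530

Answer: Price = 3.2530


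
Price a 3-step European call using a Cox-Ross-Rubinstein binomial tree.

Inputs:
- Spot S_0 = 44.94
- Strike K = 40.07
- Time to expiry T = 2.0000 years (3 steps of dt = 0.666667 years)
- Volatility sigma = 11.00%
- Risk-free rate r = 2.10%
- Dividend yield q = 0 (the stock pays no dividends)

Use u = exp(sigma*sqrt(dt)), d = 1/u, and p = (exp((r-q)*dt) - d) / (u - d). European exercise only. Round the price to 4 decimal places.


dt = T/N = 0.666667
u = exp(sigma*sqrt(dt)) = 1.093971; d = 1/u = 0.914101
p = (exp((r-q)*dt) - d) / (u - d) = 0.555942
Discount per step: exp(-r*dt) = 0.986098
Stock lattice S(k, i) with i counting down-moves:
  k=0: S(0,0) = 44.9400
  k=1: S(1,0) = 49.1631; S(1,1) = 41.0797
  k=2: S(2,0) = 53.7830; S(2,1) = 44.9400; S(2,2) = 37.5510
  k=3: S(3,0) = 58.8371; S(3,1) = 49.1631; S(3,2) = 41.0797; S(3,3) = 34.3254
Terminal payoffs V(N, i) = max(S_T - K, 0):
  V(3,0) = 18.767072; V(3,1) = 9.093078; V(3,2) = 1.009682; V(3,3) = 0.000000
Backward induction: V(k, i) = exp(-r*dt) * [p * V(k+1, i) + (1-p) * V(k+1, i+1)].
  V(2,0) = exp(-r*dt) * [p*18.767072 + (1-p)*9.093078] = 14.270076
  V(2,1) = exp(-r*dt) * [p*9.093078 + (1-p)*1.009682] = 5.427071
  V(2,2) = exp(-r*dt) * [p*1.009682 + (1-p)*0.000000] = 0.553521
  V(1,0) = exp(-r*dt) * [p*14.270076 + (1-p)*5.427071] = 10.199476
  V(1,1) = exp(-r*dt) * [p*5.427071 + (1-p)*0.553521] = 3.217572
  V(0,0) = exp(-r*dt) * [p*10.199476 + (1-p)*3.217572] = 7.000414

Answer: Price = V(0,0) = 7.0004


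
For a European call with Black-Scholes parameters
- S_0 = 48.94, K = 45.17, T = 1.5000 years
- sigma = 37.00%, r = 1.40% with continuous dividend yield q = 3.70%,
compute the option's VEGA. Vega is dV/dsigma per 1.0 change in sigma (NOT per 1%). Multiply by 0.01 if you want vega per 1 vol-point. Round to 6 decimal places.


Answer: Vega = 21.441165

Derivation:
d1 = 0.3273421040; d2 = -0.1258134984
phi(d1) = 0.3781308574; exp(-qT) = 0.9460120237; exp(-rT) = 0.9792189646
Vega = S * exp(-qT) * phi(d1) * sqrt(T) = 48.9400 * 0.9460120237 * 0.3781308574 * 1.2247448714 = 21.441165


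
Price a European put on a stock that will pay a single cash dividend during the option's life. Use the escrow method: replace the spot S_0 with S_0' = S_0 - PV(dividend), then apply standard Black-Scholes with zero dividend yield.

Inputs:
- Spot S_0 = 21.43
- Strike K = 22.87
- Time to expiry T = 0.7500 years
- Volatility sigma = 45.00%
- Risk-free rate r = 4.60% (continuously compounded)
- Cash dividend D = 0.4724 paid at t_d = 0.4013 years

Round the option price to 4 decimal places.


Answer: Price = 3.9201

Derivation:
PV(D) = D * exp(-r * t_d) = 0.4724 * 0.98170954 = 0.46375959
S_0' = S_0 - PV(D) = 21.4300 - 0.46375959 = 20.96624041
d1 = (ln(S_0'/K) + (r + sigma^2/2)*T) / (sigma*sqrt(T)) = 0.06036527
d2 = d1 - sigma*sqrt(T) = -0.32934616
exp(-rT) = 0.96608834
N(-d1) = 0.47593236; N(-d2) = 0.62905297
P = K * exp(-rT) * N(-d2) - S_0' * N(-d1) = 22.8700 * 0.96608834 * 0.62905297 - 20.96624041 * 0.47593236 = 3.9201


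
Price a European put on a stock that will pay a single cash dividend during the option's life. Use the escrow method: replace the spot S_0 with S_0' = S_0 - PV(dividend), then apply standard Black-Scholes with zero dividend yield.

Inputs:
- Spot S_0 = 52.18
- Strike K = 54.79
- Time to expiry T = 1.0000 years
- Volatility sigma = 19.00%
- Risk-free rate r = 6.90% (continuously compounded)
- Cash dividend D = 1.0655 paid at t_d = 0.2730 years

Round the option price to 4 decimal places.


PV(D) = D * exp(-r * t_d) = 1.0655 * 0.98133931 = 1.04561703
S_0' = S_0 - PV(D) = 52.1800 - 1.04561703 = 51.13438297
d1 = (ln(S_0'/K) + (r + sigma^2/2)*T) / (sigma*sqrt(T)) = 0.09473385
d2 = d1 - sigma*sqrt(T) = -0.09526615
exp(-rT) = 0.93332668
N(-d1) = 0.46226311; N(-d2) = 0.53794828
P = K * exp(-rT) * N(-d2) - S_0' * N(-d1) = 54.7900 * 0.93332668 * 0.53794828 - 51.13438297 * 0.46226311 = 3.8715

Answer: Price = 3.8715


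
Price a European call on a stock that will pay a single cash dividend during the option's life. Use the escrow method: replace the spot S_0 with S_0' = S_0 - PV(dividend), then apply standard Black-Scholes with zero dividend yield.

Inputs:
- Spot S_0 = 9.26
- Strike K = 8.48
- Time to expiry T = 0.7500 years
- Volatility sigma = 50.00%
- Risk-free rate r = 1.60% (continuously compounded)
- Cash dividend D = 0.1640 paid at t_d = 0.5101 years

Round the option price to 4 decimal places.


PV(D) = D * exp(-r * t_d) = 0.1640 * 0.99187162 = 0.16266694
S_0' = S_0 - PV(D) = 9.2600 - 0.16266694 = 9.09733306
d1 = (ln(S_0'/K) + (r + sigma^2/2)*T) / (sigma*sqrt(T)) = 0.40650274
d2 = d1 - sigma*sqrt(T) = -0.02650996
exp(-rT) = 0.98807171
N(d1) = 0.65781338; N(d2) = 0.48942529
C = S_0' * N(d1) - K * exp(-rT) * N(d2) = 9.09733306 * 0.65781338 - 8.4800 * 0.98807171 * 0.48942529 = 1.8835

Answer: Price = 1.8835


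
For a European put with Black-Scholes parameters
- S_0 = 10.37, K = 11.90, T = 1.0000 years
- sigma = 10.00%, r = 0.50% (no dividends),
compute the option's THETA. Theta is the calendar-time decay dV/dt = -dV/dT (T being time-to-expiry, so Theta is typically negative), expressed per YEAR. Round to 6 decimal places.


Answer: Theta = -0.037411

Derivation:
d1 = -1.2762137788; d2 = -1.3762137788
phi(d1) = 0.1767004527; exp(-qT) = 1.0000000000; exp(-rT) = 0.9950124792
Theta = -S*exp(-qT)*phi(d1)*sigma/(2*sqrt(T)) + r*K*exp(-rT)*N(-d2) - q*S*exp(-qT)*N(-d1)
N(-d1) = 0.8990600204; N(-d2) = 0.9156222713; sqrt(T) = 1.0000000000
Term 1 = -10.3700 * 1.0000000000 * 0.1767004527 * 0.1000 / (2 * 1.0000000000) = -0.0916191847
Term 2 = 0.0050 * 11.9000 * 0.9950124792 * 0.9156222713 = 0.0542078074
Term 3 = 0 (no dividend yield, q = 0)
Theta = -0.0916191847 + (0.0542078074) + (0.0000000000) = -0.037411


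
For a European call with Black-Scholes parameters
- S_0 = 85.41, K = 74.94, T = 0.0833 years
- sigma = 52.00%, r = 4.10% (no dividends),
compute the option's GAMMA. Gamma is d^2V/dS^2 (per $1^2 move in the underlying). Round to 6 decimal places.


Answer: Gamma = 0.019459

Derivation:
d1 = 0.9691620738; d2 = 0.8190810290
phi(d1) = 0.2494302166; exp(-qT) = 1.0000000000; exp(-rT) = 0.9965905255
Gamma = exp(-qT) * phi(d1) / (S * sigma * sqrt(T)) = 1.0000000000 * 0.2494302166 / (85.4100 * 0.5200 * 0.2886173938) = 0.019459


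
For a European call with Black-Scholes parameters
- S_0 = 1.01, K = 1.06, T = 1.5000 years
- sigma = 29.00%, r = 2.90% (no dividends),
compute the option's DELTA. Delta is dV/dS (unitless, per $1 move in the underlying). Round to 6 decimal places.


Answer: Delta = 0.565143

Derivation:
d1 = 0.1640212758; d2 = -0.1911547369
phi(d1) = 0.3936118441; exp(-qT) = 1.0000000000; exp(-rT) = 0.9574325541
N(d1) = 0.5651428025
Delta = exp(-qT) * N(d1) = 1.0000000000 * 0.5651428025 = 0.565143


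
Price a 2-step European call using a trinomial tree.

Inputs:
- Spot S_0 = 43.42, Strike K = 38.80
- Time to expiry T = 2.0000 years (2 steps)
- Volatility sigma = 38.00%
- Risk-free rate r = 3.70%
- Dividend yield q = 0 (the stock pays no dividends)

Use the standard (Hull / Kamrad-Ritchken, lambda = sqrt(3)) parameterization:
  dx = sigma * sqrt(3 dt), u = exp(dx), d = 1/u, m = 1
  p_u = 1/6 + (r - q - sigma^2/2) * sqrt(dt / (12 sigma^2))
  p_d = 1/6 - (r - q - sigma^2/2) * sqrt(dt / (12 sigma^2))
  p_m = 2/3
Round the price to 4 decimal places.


dt = T/N = 1.000000; dx = sigma*sqrt(3*dt) = 0.658179
u = exp(dx) = 1.931273; d = 1/u = 0.517793
p_u = 0.139926, p_m = 0.666667, p_d = 0.193407
Discount per step: exp(-r*dt) = 0.963676
Stock lattice S(k, j) with j the centered position index:
  k=0: S(0,+0) = 43.4200
  k=1: S(1,-1) = 22.4826; S(1,+0) = 43.4200; S(1,+1) = 83.8559
  k=2: S(2,-2) = 11.6413; S(2,-1) = 22.4826; S(2,+0) = 43.4200; S(2,+1) = 83.8559; S(2,+2) = 161.9486
Terminal payoffs V(N, j) = max(S_T - K, 0):
  V(2,-2) = 0.000000; V(2,-1) = 0.000000; V(2,+0) = 4.620000; V(2,+1) = 45.055868; V(2,+2) = 123.148564
Backward induction: V(k, j) = exp(-r*dt) * [p_u * V(k+1, j+1) + p_m * V(k+1, j) + p_d * V(k+1, j-1)]
  V(1,-1) = exp(-r*dt) * [p_u*4.620000 + p_m*0.000000 + p_d*0.000000] = 0.622977
  V(1,+0) = exp(-r*dt) * [p_u*45.055868 + p_m*4.620000 + p_d*0.000000] = 9.043617
  V(1,+1) = exp(-r*dt) * [p_u*123.148564 + p_m*45.055868 + p_d*4.620000] = 46.413053
  V(0,+0) = exp(-r*dt) * [p_u*46.413053 + p_m*9.043617 + p_d*0.622977] = 12.184692

Answer: Price = V(0,0) = 12.1847


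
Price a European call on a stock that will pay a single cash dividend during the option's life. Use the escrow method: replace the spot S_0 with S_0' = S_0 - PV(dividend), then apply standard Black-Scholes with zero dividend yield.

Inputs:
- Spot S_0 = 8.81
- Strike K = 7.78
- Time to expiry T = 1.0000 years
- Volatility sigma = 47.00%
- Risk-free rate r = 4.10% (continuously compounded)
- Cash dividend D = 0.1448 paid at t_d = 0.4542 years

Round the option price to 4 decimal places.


Answer: Price = 2.1723

Derivation:
PV(D) = D * exp(-r * t_d) = 0.1448 * 0.98155012 = 0.14212846
S_0' = S_0 - PV(D) = 8.8100 - 0.14212846 = 8.66787154
d1 = (ln(S_0'/K) + (r + sigma^2/2)*T) / (sigma*sqrt(T)) = 0.55216367
d2 = d1 - sigma*sqrt(T) = 0.08216367
exp(-rT) = 0.95982913
N(d1) = 0.70958189; N(d2) = 0.53274172
C = S_0' * N(d1) - K * exp(-rT) * N(d2) = 8.66787154 * 0.70958189 - 7.7800 * 0.95982913 * 0.53274172 = 2.1723


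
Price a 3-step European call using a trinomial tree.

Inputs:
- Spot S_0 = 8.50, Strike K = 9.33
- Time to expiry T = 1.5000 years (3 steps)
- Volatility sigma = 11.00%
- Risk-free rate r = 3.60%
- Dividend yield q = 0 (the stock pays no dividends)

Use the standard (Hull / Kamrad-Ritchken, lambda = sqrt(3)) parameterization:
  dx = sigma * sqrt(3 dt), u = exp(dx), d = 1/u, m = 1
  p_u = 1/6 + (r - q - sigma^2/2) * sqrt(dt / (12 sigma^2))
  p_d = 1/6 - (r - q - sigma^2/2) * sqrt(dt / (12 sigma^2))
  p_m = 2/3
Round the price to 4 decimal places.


dt = T/N = 0.500000; dx = sigma*sqrt(3*dt) = 0.134722
u = exp(dx) = 1.144219; d = 1/u = 0.873959
p_u = 0.222244, p_m = 0.666667, p_d = 0.111089
Discount per step: exp(-r*dt) = 0.982161
Stock lattice S(k, j) with j the centered position index:
  k=0: S(0,+0) = 8.5000
  k=1: S(1,-1) = 7.4287; S(1,+0) = 8.5000; S(1,+1) = 9.7259
  k=2: S(2,-2) = 6.4923; S(2,-1) = 7.4287; S(2,+0) = 8.5000; S(2,+1) = 9.7259; S(2,+2) = 11.1285
  k=3: S(3,-3) = 5.6740; S(3,-2) = 6.4923; S(3,-1) = 7.4287; S(3,+0) = 8.5000; S(3,+1) = 9.7259; S(3,+2) = 11.1285; S(3,+3) = 12.7334
Terminal payoffs V(N, j) = max(S_T - K, 0):
  V(3,-3) = 0.000000; V(3,-2) = 0.000000; V(3,-1) = 0.000000; V(3,+0) = 0.000000; V(3,+1) = 0.395858; V(3,+2) = 1.798507; V(3,+3) = 3.403445
Backward induction: V(k, j) = exp(-r*dt) * [p_u * V(k+1, j+1) + p_m * V(k+1, j) + p_d * V(k+1, j-1)]
  V(2,-2) = exp(-r*dt) * [p_u*0.000000 + p_m*0.000000 + p_d*0.000000] = 0.000000
  V(2,-1) = exp(-r*dt) * [p_u*0.000000 + p_m*0.000000 + p_d*0.000000] = 0.000000
  V(2,+0) = exp(-r*dt) * [p_u*0.395858 + p_m*0.000000 + p_d*0.000000] = 0.086408
  V(2,+1) = exp(-r*dt) * [p_u*1.798507 + p_m*0.395858 + p_d*0.000000] = 0.651775
  V(2,+2) = exp(-r*dt) * [p_u*3.403445 + p_m*1.798507 + p_d*0.395858] = 1.963709
  V(1,-1) = exp(-r*dt) * [p_u*0.086408 + p_m*0.000000 + p_d*0.000000] = 0.018861
  V(1,+0) = exp(-r*dt) * [p_u*0.651775 + p_m*0.086408 + p_d*0.000000] = 0.198847
  V(1,+1) = exp(-r*dt) * [p_u*1.963709 + p_m*0.651775 + p_d*0.086408] = 0.864830
  V(0,+0) = exp(-r*dt) * [p_u*0.864830 + p_m*0.198847 + p_d*0.018861] = 0.321032

Answer: Price = V(0,0) = 0.3210


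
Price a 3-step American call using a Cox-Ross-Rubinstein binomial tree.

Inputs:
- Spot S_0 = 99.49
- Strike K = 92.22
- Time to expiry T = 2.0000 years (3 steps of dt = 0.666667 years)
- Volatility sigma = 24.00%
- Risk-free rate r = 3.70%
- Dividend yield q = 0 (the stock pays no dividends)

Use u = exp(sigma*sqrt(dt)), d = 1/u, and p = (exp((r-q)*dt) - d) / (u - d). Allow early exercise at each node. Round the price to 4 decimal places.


Answer: Price = V(0,0) = 21.3012

Derivation:
dt = T/N = 0.666667
u = exp(sigma*sqrt(dt)) = 1.216477; d = 1/u = 0.822046
p = (exp((r-q)*dt) - d) / (u - d) = 0.514481
Discount per step: exp(-r*dt) = 0.975635
Stock lattice S(k, i) with i counting down-moves:
  k=0: S(0,0) = 99.4900
  k=1: S(1,0) = 121.0273; S(1,1) = 81.7853
  k=2: S(2,0) = 147.2270; S(2,1) = 99.4900; S(2,2) = 67.2313
  k=3: S(3,0) = 179.0983; S(3,1) = 121.0273; S(3,2) = 81.7853; S(3,3) = 55.2672
Terminal payoffs V(N, i) = max(S_T - K, 0):
  V(3,0) = 86.878275; V(3,1) = 28.807321; V(3,2) = 0.000000; V(3,3) = 0.000000
Backward induction: V(k, i) = exp(-r*dt) * [p * V(k+1, i) + (1-p) * V(k+1, i+1)]; then take max(V_cont, immediate exercise) for American.
  V(2,0) = exp(-r*dt) * [p*86.878275 + (1-p)*28.807321] = 57.253917; exercise = 55.006983; V(2,0) = max -> 57.253917
  V(2,1) = exp(-r*dt) * [p*28.807321 + (1-p)*0.000000] = 14.459720; exercise = 7.270000; V(2,1) = max -> 14.459720
  V(2,2) = exp(-r*dt) * [p*0.000000 + (1-p)*0.000000] = 0.000000; exercise = 0.000000; V(2,2) = max -> 0.000000
  V(1,0) = exp(-r*dt) * [p*57.253917 + (1-p)*14.459720] = 35.587786; exercise = 28.807321; V(1,0) = max -> 35.587786
  V(1,1) = exp(-r*dt) * [p*14.459720 + (1-p)*0.000000] = 7.257999; exercise = 0.000000; V(1,1) = max -> 7.257999
  V(0,0) = exp(-r*dt) * [p*35.587786 + (1-p)*7.257999] = 21.301182; exercise = 7.270000; V(0,0) = max -> 21.301182


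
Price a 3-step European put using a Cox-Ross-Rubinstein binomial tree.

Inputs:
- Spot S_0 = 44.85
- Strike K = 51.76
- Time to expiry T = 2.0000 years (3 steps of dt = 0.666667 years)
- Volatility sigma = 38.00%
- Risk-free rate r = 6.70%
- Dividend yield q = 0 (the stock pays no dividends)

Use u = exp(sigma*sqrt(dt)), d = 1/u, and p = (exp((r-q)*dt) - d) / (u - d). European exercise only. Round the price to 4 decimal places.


dt = T/N = 0.666667
u = exp(sigma*sqrt(dt)) = 1.363792; d = 1/u = 0.733250
p = (exp((r-q)*dt) - d) / (u - d) = 0.495494
Discount per step: exp(-r*dt) = 0.956316
Stock lattice S(k, i) with i counting down-moves:
  k=0: S(0,0) = 44.8500
  k=1: S(1,0) = 61.1660; S(1,1) = 32.8863
  k=2: S(2,0) = 83.4177; S(2,1) = 44.8500; S(2,2) = 24.1138
  k=3: S(3,0) = 113.7644; S(3,1) = 61.1660; S(3,2) = 32.8863; S(3,3) = 17.6815
Terminal payoffs V(N, i) = max(K - S_T, 0):
  V(3,0) = 0.000000; V(3,1) = 0.000000; V(3,2) = 18.873742; V(3,3) = 34.078525
Backward induction: V(k, i) = exp(-r*dt) * [p * V(k+1, i) + (1-p) * V(k+1, i+1)].
  V(2,0) = exp(-r*dt) * [p*0.000000 + (1-p)*0.000000] = 0.000000
  V(2,1) = exp(-r*dt) * [p*0.000000 + (1-p)*18.873742] = 9.105970
  V(2,2) = exp(-r*dt) * [p*18.873742 + (1-p)*34.078525] = 25.385081
  V(1,0) = exp(-r*dt) * [p*0.000000 + (1-p)*9.105970] = 4.393336
  V(1,1) = exp(-r*dt) * [p*9.105970 + (1-p)*25.385081] = 16.562331
  V(0,0) = exp(-r*dt) * [p*4.393336 + (1-p)*16.562331] = 10.072564

Answer: Price = V(0,0) = 10.0726


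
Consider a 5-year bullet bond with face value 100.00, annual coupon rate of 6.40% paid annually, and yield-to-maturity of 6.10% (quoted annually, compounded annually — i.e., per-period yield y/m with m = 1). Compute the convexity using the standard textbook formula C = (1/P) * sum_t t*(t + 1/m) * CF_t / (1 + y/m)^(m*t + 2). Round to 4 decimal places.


Answer: Convexity = 22.6817

Derivation:
Coupon per period c = face * coupon_rate / m = 6.400000
Periods per year m = 1; per-period yield y/m = 0.061000
Number of cashflows N = 5
Cashflows (t years, CF_t, discount factor 1/(1+y/m)^(m*t), PV):
  t = 1.0000: CF_t = 6.400000, DF = 0.942507, PV = 6.032045
  t = 2.0000: CF_t = 6.400000, DF = 0.888320, PV = 5.685245
  t = 3.0000: CF_t = 6.400000, DF = 0.837247, PV = 5.358384
  t = 4.0000: CF_t = 6.400000, DF = 0.789112, PV = 5.050315
  t = 5.0000: CF_t = 106.400000, DF = 0.743743, PV = 79.134290
Price P = sum_t PV_t = 101.260279
Convexity numerator sum_t t*(t + 1/m) * CF_t / (1+y/m)^(m*t + 2):
  t = 1.0000: term = 10.716768
  t = 2.0000: term = 30.301888
  t = 3.0000: term = 57.119487
  t = 4.0000: term = 89.725868
  t = 5.0000: term = 2108.896157
Convexity = (1/P) * sum = 2296.760167 / 101.260279 = 22.681748


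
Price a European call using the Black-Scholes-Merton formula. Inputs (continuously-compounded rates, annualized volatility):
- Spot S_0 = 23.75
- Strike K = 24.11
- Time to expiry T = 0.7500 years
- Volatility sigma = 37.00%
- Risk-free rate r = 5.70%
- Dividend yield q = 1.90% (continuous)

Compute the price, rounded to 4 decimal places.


d1 = (ln(S/K) + (r - q + 0.5*sigma^2) * T) / (sigma * sqrt(T)) = 0.20220784
d2 = d1 - sigma * sqrt(T) = -0.11822155
exp(-rT) = 0.95815090; exp(-qT) = 0.98585105
C = S_0 * exp(-qT) * N(d1) - K * exp(-rT) * N(d2)
N(d1) = 0.58012288; N(d2) = 0.45294606
C = 23.7500 * 0.98585105 * 0.58012288 - 24.1100 * 0.95815090 * 0.45294606 = 3.1195

Answer: Price = 3.1195


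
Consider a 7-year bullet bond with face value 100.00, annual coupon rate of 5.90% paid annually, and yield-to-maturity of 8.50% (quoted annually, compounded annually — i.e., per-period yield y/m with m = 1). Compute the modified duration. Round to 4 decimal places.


Coupon per period c = face * coupon_rate / m = 5.900000
Periods per year m = 1; per-period yield y/m = 0.085000
Number of cashflows N = 7
Cashflows (t years, CF_t, discount factor 1/(1+y/m)^(m*t), PV):
  t = 1.0000: CF_t = 5.900000, DF = 0.921659, PV = 5.437788
  t = 2.0000: CF_t = 5.900000, DF = 0.849455, PV = 5.011786
  t = 3.0000: CF_t = 5.900000, DF = 0.782908, PV = 4.619158
  t = 4.0000: CF_t = 5.900000, DF = 0.721574, PV = 4.257288
  t = 5.0000: CF_t = 5.900000, DF = 0.665045, PV = 3.923768
  t = 6.0000: CF_t = 5.900000, DF = 0.612945, PV = 3.616376
  t = 7.0000: CF_t = 105.900000, DF = 0.564926, PV = 59.825701
Price P = sum_t PV_t = 86.691865
First compute Macaulay numerator sum_t t * PV_t:
  t * PV_t at t = 1.0000: 5.437788
  t * PV_t at t = 2.0000: 10.023572
  t * PV_t at t = 3.0000: 13.857473
  t * PV_t at t = 4.0000: 17.029153
  t * PV_t at t = 5.0000: 19.618840
  t * PV_t at t = 6.0000: 21.698256
  t * PV_t at t = 7.0000: 418.779904
Macaulay duration D = 506.444987 / 86.691865 = 5.841897
Modified duration = D / (1 + y/m) = 5.841897 / (1 + 0.085000) = 5.384237

Answer: Modified duration = 5.3842


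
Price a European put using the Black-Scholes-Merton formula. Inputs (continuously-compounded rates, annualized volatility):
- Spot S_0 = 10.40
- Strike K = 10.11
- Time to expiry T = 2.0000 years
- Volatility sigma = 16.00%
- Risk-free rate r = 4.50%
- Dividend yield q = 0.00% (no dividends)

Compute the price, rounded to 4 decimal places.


d1 = (ln(S/K) + (r - q + 0.5*sigma^2) * T) / (sigma * sqrt(T)) = 0.63586919
d2 = d1 - sigma * sqrt(T) = 0.40959502
exp(-rT) = 0.91393119; exp(-qT) = 1.00000000
P = K * exp(-rT) * N(-d2) - S_0 * exp(-qT) * N(-d1)
N(-d1) = 0.26243084; N(-d2) = 0.34105153
P = 10.1100 * 0.91393119 * 0.34105153 - 10.4000 * 1.00000000 * 0.26243084 = 0.4220

Answer: Price = 0.4220


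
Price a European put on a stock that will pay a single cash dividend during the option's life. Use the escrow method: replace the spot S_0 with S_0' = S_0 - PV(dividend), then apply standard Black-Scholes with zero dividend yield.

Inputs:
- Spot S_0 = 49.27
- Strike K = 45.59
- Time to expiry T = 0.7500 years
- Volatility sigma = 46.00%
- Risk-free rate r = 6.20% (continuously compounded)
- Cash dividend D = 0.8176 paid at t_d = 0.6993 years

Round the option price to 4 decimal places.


PV(D) = D * exp(-r * t_d) = 0.8176 * 0.95756986 = 0.78290912
S_0' = S_0 - PV(D) = 49.2700 - 0.78290912 = 48.48709088
d1 = (ln(S_0'/K) + (r + sigma^2/2)*T) / (sigma*sqrt(T)) = 0.47056357
d2 = d1 - sigma*sqrt(T) = 0.07219188
exp(-rT) = 0.95456456
N(-d1) = 0.31897622; N(-d2) = 0.47122460
P = K * exp(-rT) * N(-d2) - S_0' * N(-d1) = 45.5900 * 0.95456456 * 0.47122460 - 48.48709088 * 0.31897622 = 5.0408

Answer: Price = 5.0408


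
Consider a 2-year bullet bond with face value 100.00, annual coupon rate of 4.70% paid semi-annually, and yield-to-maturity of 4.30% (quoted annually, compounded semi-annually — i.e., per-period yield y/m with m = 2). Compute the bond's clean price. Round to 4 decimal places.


Coupon per period c = face * coupon_rate / m = 2.350000
Periods per year m = 2; per-period yield y/m = 0.021500
Number of cashflows N = 4
Cashflows (t years, CF_t, discount factor 1/(1+y/m)^(m*t), PV):
  t = 0.5000: CF_t = 2.350000, DF = 0.978953, PV = 2.300538
  t = 1.0000: CF_t = 2.350000, DF = 0.958348, PV = 2.252118
  t = 1.5000: CF_t = 2.350000, DF = 0.938177, PV = 2.204716
  t = 2.0000: CF_t = 102.350000, DF = 0.918431, PV = 94.001409
Price P = sum_t PV_t = 100.758782

Answer: Price = 100.7588


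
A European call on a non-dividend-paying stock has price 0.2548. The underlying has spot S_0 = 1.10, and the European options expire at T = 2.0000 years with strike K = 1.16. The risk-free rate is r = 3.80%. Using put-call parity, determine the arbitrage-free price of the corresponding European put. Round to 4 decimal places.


Put-call parity: C - P = S_0 * exp(-qT) - K * exp(-rT).
S_0 * exp(-qT) = 1.1000 * 1.00000000 = 1.10000000
K * exp(-rT) = 1.1600 * 0.92681621 = 1.07510680
P = C - S*exp(-qT) + K*exp(-rT)
P = 0.2548 - 1.10000000 + 1.07510680 = 0.2299

Answer: Put price = 0.2299


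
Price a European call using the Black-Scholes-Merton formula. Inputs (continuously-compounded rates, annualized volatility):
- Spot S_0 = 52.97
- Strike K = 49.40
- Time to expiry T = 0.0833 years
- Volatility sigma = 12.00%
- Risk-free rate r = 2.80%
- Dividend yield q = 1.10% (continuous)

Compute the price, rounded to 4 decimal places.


Answer: Price = 3.6495

Derivation:
d1 = (ln(S/K) + (r - q + 0.5*sigma^2) * T) / (sigma * sqrt(T)) = 2.07284664
d2 = d1 - sigma * sqrt(T) = 2.03821255
exp(-rT) = 0.99767032; exp(-qT) = 0.99908412
C = S_0 * exp(-qT) * N(d1) - K * exp(-rT) * N(d2)
N(d1) = 0.98090672; N(d2) = 0.97923566
C = 52.9700 * 0.99908412 * 0.98090672 - 49.4000 * 0.99767032 * 0.97923566 = 3.6495


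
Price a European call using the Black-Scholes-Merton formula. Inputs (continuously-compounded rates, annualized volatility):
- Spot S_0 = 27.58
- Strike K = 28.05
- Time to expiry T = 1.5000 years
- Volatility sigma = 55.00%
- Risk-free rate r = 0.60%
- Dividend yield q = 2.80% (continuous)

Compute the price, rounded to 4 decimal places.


d1 = (ln(S/K) + (r - q + 0.5*sigma^2) * T) / (sigma * sqrt(T)) = 0.26272966
d2 = d1 - sigma * sqrt(T) = -0.41088002
exp(-rT) = 0.99104038; exp(-qT) = 0.95886978
C = S_0 * exp(-qT) * N(d1) - K * exp(-rT) * N(d2)
N(d1) = 0.60362052; N(d2) = 0.34058026
C = 27.5800 * 0.95886978 * 0.60362052 - 28.0500 * 0.99104038 * 0.34058026 = 6.4954

Answer: Price = 6.4954


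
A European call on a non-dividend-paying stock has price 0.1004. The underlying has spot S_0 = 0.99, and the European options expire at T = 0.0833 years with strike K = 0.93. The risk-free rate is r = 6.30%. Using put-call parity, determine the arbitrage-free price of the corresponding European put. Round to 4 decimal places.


Put-call parity: C - P = S_0 * exp(-qT) - K * exp(-rT).
S_0 * exp(-qT) = 0.9900 * 1.00000000 = 0.99000000
K * exp(-rT) = 0.9300 * 0.99476585 = 0.92513224
P = C - S*exp(-qT) + K*exp(-rT)
P = 0.1004 - 0.99000000 + 0.92513224 = 0.0355

Answer: Put price = 0.0355


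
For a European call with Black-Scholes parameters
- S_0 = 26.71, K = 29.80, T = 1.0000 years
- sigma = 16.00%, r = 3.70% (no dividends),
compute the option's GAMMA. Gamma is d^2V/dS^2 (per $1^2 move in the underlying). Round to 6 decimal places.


d1 = -0.3729397899; d2 = -0.5329397899
phi(d1) = 0.3721417025; exp(-qT) = 1.0000000000; exp(-rT) = 0.9636761353
Gamma = exp(-qT) * phi(d1) / (S * sigma * sqrt(T)) = 1.0000000000 * 0.3721417025 / (26.7100 * 0.1600 * 1.0000000000) = 0.087079

Answer: Gamma = 0.087079


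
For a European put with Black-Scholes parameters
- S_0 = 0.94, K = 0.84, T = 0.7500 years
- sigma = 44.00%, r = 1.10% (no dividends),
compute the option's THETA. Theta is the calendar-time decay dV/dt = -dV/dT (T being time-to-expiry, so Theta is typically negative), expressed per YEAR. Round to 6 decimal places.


d1 = 0.5073543785; d2 = 0.1263032008
phi(d1) = 0.3507636073; exp(-qT) = 1.0000000000; exp(-rT) = 0.9917839379
Theta = -S*exp(-qT)*phi(d1)*sigma/(2*sqrt(T)) + r*K*exp(-rT)*N(-d2) - q*S*exp(-qT)*N(-d1)
N(-d1) = 0.3059530950; N(-d2) = 0.4497459613; sqrt(T) = 0.8660254038
Term 1 = -0.9400 * 1.0000000000 * 0.3507636073 * 0.4400 / (2 * 0.8660254038) = -0.0837595683
Term 2 = 0.0110 * 0.8400 * 0.9917839379 * 0.4497459613 = 0.0041215096
Term 3 = 0 (no dividend yield, q = 0)
Theta = -0.0837595683 + (0.0041215096) + (0.0000000000) = -0.079638

Answer: Theta = -0.079638


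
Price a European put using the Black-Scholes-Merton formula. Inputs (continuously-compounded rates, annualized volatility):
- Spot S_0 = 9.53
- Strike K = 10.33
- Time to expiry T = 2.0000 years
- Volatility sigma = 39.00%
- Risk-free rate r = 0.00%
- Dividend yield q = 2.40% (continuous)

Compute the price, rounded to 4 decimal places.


Answer: Price = 2.7879

Derivation:
d1 = (ln(S/K) + (r - q + 0.5*sigma^2) * T) / (sigma * sqrt(T)) = 0.04259400
d2 = d1 - sigma * sqrt(T) = -0.50894929
exp(-rT) = 1.00000000; exp(-qT) = 0.95313379
P = K * exp(-rT) * N(-d2) - S_0 * exp(-qT) * N(-d1)
N(-d1) = 0.48301259; N(-d2) = 0.69460612
P = 10.3300 * 1.00000000 * 0.69460612 - 9.5300 * 0.95313379 * 0.48301259 = 2.7879


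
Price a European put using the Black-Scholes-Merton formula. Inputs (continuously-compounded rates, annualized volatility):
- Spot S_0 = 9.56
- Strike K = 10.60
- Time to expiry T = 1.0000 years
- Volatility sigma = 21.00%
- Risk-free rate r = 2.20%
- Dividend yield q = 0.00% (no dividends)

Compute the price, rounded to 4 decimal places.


Answer: Price = 1.2993

Derivation:
d1 = (ln(S/K) + (r - q + 0.5*sigma^2) * T) / (sigma * sqrt(T)) = -0.28198226
d2 = d1 - sigma * sqrt(T) = -0.49198226
exp(-rT) = 0.97824024; exp(-qT) = 1.00000000
P = K * exp(-rT) * N(-d2) - S_0 * exp(-qT) * N(-d1)
N(-d1) = 0.61102144; N(-d2) = 0.68863406
P = 10.6000 * 0.97824024 * 0.68863406 - 9.5600 * 1.00000000 * 0.61102144 = 1.2993


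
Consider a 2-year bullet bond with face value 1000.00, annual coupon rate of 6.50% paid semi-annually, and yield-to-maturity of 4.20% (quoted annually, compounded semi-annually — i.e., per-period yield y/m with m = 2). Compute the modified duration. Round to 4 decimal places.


Answer: Modified duration = 1.8705

Derivation:
Coupon per period c = face * coupon_rate / m = 32.500000
Periods per year m = 2; per-period yield y/m = 0.021000
Number of cashflows N = 4
Cashflows (t years, CF_t, discount factor 1/(1+y/m)^(m*t), PV):
  t = 0.5000: CF_t = 32.500000, DF = 0.979432, PV = 31.831538
  t = 1.0000: CF_t = 32.500000, DF = 0.959287, PV = 31.176824
  t = 1.5000: CF_t = 32.500000, DF = 0.939556, PV = 30.535577
  t = 2.0000: CF_t = 1032.500000, DF = 0.920231, PV = 950.138884
Price P = sum_t PV_t = 1043.682824
First compute Macaulay numerator sum_t t * PV_t:
  t * PV_t at t = 0.5000: 15.915769
  t * PV_t at t = 1.0000: 31.176824
  t * PV_t at t = 1.5000: 45.803366
  t * PV_t at t = 2.0000: 1900.277769
Macaulay duration D = 1993.173728 / 1043.682824 = 1.909750
Modified duration = D / (1 + y/m) = 1.909750 / (1 + 0.021000) = 1.870471


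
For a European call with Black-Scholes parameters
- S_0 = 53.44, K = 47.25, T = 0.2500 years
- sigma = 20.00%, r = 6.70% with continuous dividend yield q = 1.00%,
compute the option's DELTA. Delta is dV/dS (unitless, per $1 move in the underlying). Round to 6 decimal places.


Answer: Delta = 0.920410

Derivation:
d1 = 1.4235687529; d2 = 1.3235687529
phi(d1) = 0.1448274087; exp(-qT) = 0.9975031224; exp(-rT) = 0.9833895013
N(d1) = 0.9227143267
Delta = exp(-qT) * N(d1) = 0.9975031224 * 0.9227143267 = 0.920410


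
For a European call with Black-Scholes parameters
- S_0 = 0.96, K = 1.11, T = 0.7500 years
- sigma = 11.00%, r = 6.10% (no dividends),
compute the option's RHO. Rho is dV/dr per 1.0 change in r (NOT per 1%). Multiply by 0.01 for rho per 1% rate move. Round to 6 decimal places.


Answer: Rho = 0.109389

Derivation:
d1 = -0.9961340146; d2 = -1.0913968090
phi(d1) = 0.2429061751; exp(-qT) = 1.0000000000; exp(-rT) = 0.9552807525
N(d2) = 0.1375491580
Rho = K*T*exp(-rT)*N(d2) = 1.1100 * 0.7500 * 0.9552807525 * 0.1375491580 = 0.109389


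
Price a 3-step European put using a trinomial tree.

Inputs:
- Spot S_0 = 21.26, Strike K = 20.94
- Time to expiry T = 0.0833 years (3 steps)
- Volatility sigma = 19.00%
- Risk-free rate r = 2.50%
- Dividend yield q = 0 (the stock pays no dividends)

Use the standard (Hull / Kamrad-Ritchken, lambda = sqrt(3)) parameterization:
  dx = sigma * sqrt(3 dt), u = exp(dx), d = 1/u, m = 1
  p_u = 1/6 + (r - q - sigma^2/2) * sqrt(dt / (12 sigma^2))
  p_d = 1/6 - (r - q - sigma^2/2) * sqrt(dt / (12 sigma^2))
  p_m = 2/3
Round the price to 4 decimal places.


Answer: Price = V(0,0) = 0.3054

Derivation:
dt = T/N = 0.027767; dx = sigma*sqrt(3*dt) = 0.054837
u = exp(dx) = 1.056369; d = 1/u = 0.946639
p_u = 0.168426, p_m = 0.666667, p_d = 0.164907
Discount per step: exp(-r*dt) = 0.999306
Stock lattice S(k, j) with j the centered position index:
  k=0: S(0,+0) = 21.2600
  k=1: S(1,-1) = 20.1255; S(1,+0) = 21.2600; S(1,+1) = 22.4584
  k=2: S(2,-2) = 19.0516; S(2,-1) = 20.1255; S(2,+0) = 21.2600; S(2,+1) = 22.4584; S(2,+2) = 23.7244
  k=3: S(3,-3) = 18.0350; S(3,-2) = 19.0516; S(3,-1) = 20.1255; S(3,+0) = 21.2600; S(3,+1) = 22.4584; S(3,+2) = 23.7244; S(3,+3) = 25.0617
Terminal payoffs V(N, j) = max(K - S_T, 0):
  V(3,-3) = 2.904979; V(3,-2) = 1.888368; V(3,-1) = 0.814452; V(3,+0) = 0.000000; V(3,+1) = 0.000000; V(3,+2) = 0.000000; V(3,+3) = 0.000000
Backward induction: V(k, j) = exp(-r*dt) * [p_u * V(k+1, j+1) + p_m * V(k+1, j) + p_d * V(k+1, j-1)]
  V(2,-2) = exp(-r*dt) * [p_u*0.814452 + p_m*1.888368 + p_d*2.904979] = 1.873838
  V(2,-1) = exp(-r*dt) * [p_u*0.000000 + p_m*0.814452 + p_d*1.888368] = 0.853780
  V(2,+0) = exp(-r*dt) * [p_u*0.000000 + p_m*0.000000 + p_d*0.814452] = 0.134216
  V(2,+1) = exp(-r*dt) * [p_u*0.000000 + p_m*0.000000 + p_d*0.000000] = 0.000000
  V(2,+2) = exp(-r*dt) * [p_u*0.000000 + p_m*0.000000 + p_d*0.000000] = 0.000000
  V(1,-1) = exp(-r*dt) * [p_u*0.134216 + p_m*0.853780 + p_d*1.873838] = 0.900176
  V(1,+0) = exp(-r*dt) * [p_u*0.000000 + p_m*0.134216 + p_d*0.853780] = 0.230112
  V(1,+1) = exp(-r*dt) * [p_u*0.000000 + p_m*0.000000 + p_d*0.134216] = 0.022118
  V(0,+0) = exp(-r*dt) * [p_u*0.022118 + p_m*0.230112 + p_d*0.900176] = 0.305366


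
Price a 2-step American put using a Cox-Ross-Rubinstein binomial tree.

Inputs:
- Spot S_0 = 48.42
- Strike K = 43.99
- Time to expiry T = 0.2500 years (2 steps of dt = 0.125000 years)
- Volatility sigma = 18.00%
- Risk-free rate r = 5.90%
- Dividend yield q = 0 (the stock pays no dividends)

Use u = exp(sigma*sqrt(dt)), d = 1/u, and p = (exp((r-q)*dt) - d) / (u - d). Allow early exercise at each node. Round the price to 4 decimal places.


dt = T/N = 0.125000
u = exp(sigma*sqrt(dt)) = 1.065708; d = 1/u = 0.938343
p = (exp((r-q)*dt) - d) / (u - d) = 0.542214
Discount per step: exp(-r*dt) = 0.992652
Stock lattice S(k, i) with i counting down-moves:
  k=0: S(0,0) = 48.4200
  k=1: S(1,0) = 51.6016; S(1,1) = 45.4346
  k=2: S(2,0) = 54.9922; S(2,1) = 48.4200; S(2,2) = 42.6332
Terminal payoffs V(N, i) = max(K - S_T, 0):
  V(2,0) = 0.000000; V(2,1) = 0.000000; V(2,2) = 1.356781
Backward induction: V(k, i) = exp(-r*dt) * [p * V(k+1, i) + (1-p) * V(k+1, i+1)]; then take max(V_cont, immediate exercise) for American.
  V(1,0) = exp(-r*dt) * [p*0.000000 + (1-p)*0.000000] = 0.000000; exercise = 0.000000; V(1,0) = max -> 0.000000
  V(1,1) = exp(-r*dt) * [p*0.000000 + (1-p)*1.356781] = 0.616552; exercise = 0.000000; V(1,1) = max -> 0.616552
  V(0,0) = exp(-r*dt) * [p*0.000000 + (1-p)*0.616552] = 0.280175; exercise = 0.000000; V(0,0) = max -> 0.280175

Answer: Price = V(0,0) = 0.2802


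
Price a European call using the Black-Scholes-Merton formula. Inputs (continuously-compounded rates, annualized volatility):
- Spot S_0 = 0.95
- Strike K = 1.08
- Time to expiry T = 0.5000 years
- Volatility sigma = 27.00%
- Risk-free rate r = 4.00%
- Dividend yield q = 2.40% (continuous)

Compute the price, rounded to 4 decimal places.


Answer: Price = 0.0305

Derivation:
d1 = (ln(S/K) + (r - q + 0.5*sigma^2) * T) / (sigma * sqrt(T)) = -0.53441211
d2 = d1 - sigma * sqrt(T) = -0.72533094
exp(-rT) = 0.98019867; exp(-qT) = 0.98807171
C = S_0 * exp(-qT) * N(d1) - K * exp(-rT) * N(d2)
N(d1) = 0.29652822; N(d2) = 0.23412451
C = 0.9500 * 0.98807171 * 0.29652822 - 1.0800 * 0.98019867 * 0.23412451 = 0.0305


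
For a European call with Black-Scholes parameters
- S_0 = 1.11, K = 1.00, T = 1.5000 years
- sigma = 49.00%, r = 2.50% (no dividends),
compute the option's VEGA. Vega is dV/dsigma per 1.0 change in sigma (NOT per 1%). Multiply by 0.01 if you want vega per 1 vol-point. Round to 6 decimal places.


Answer: Vega = 0.469666

Derivation:
d1 = 0.5364466108; d2 = -0.0636783762
phi(d1) = 0.3454781027; exp(-qT) = 1.0000000000; exp(-rT) = 0.9631944177
Vega = S * exp(-qT) * phi(d1) * sqrt(T) = 1.1100 * 1.0000000000 * 0.3454781027 * 1.2247448714 = 0.469666


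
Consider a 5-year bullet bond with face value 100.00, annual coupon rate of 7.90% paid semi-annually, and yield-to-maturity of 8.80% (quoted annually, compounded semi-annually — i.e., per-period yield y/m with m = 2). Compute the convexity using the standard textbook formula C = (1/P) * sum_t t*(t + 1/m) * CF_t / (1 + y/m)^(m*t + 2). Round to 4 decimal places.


Answer: Convexity = 19.9856

Derivation:
Coupon per period c = face * coupon_rate / m = 3.950000
Periods per year m = 2; per-period yield y/m = 0.044000
Number of cashflows N = 10
Cashflows (t years, CF_t, discount factor 1/(1+y/m)^(m*t), PV):
  t = 0.5000: CF_t = 3.950000, DF = 0.957854, PV = 3.783525
  t = 1.0000: CF_t = 3.950000, DF = 0.917485, PV = 3.624066
  t = 1.5000: CF_t = 3.950000, DF = 0.878817, PV = 3.471328
  t = 2.0000: CF_t = 3.950000, DF = 0.841779, PV = 3.325026
  t = 2.5000: CF_t = 3.950000, DF = 0.806302, PV = 3.184891
  t = 3.0000: CF_t = 3.950000, DF = 0.772320, PV = 3.050662
  t = 3.5000: CF_t = 3.950000, DF = 0.739770, PV = 2.922090
  t = 4.0000: CF_t = 3.950000, DF = 0.708592, PV = 2.798937
  t = 4.5000: CF_t = 3.950000, DF = 0.678728, PV = 2.680974
  t = 5.0000: CF_t = 103.950000, DF = 0.650122, PV = 67.580205
Price P = sum_t PV_t = 96.421705
Convexity numerator sum_t t*(t + 1/m) * CF_t / (1+y/m)^(m*t + 2):
  t = 0.5000: term = 1.735664
  t = 1.0000: term = 4.987540
  t = 1.5000: term = 9.554674
  t = 2.0000: term = 15.253310
  t = 2.5000: term = 21.915676
  t = 3.0000: term = 29.388837
  t = 3.5000: term = 37.533636
  t = 4.0000: term = 46.223690
  t = 4.5000: term = 55.344457
  t = 5.0000: term = 1705.105297
Convexity = (1/P) * sum = 1927.042781 / 96.421705 = 19.985571


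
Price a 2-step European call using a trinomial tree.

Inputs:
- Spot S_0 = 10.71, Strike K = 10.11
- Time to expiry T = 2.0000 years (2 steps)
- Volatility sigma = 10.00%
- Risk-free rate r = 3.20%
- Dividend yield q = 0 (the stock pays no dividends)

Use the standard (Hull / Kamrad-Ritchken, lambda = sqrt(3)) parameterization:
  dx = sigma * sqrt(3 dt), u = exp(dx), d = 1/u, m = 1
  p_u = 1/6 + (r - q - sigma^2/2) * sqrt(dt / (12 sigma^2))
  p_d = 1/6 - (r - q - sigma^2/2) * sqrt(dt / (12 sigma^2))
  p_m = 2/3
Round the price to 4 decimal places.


Answer: Price = V(0,0) = 1.3602

Derivation:
dt = T/N = 1.000000; dx = sigma*sqrt(3*dt) = 0.173205
u = exp(dx) = 1.189110; d = 1/u = 0.840965
p_u = 0.244609, p_m = 0.666667, p_d = 0.088724
Discount per step: exp(-r*dt) = 0.968507
Stock lattice S(k, j) with j the centered position index:
  k=0: S(0,+0) = 10.7100
  k=1: S(1,-1) = 9.0067; S(1,+0) = 10.7100; S(1,+1) = 12.7354
  k=2: S(2,-2) = 7.5744; S(2,-1) = 9.0067; S(2,+0) = 10.7100; S(2,+1) = 12.7354; S(2,+2) = 15.1438
Terminal payoffs V(N, j) = max(S_T - K, 0):
  V(2,-2) = 0.000000; V(2,-1) = 0.000000; V(2,+0) = 0.600000; V(2,+1) = 2.625367; V(2,+2) = 5.033752
Backward induction: V(k, j) = exp(-r*dt) * [p_u * V(k+1, j+1) + p_m * V(k+1, j) + p_d * V(k+1, j-1)]
  V(1,-1) = exp(-r*dt) * [p_u*0.600000 + p_m*0.000000 + p_d*0.000000] = 0.142143
  V(1,+0) = exp(-r*dt) * [p_u*2.625367 + p_m*0.600000 + p_d*0.000000] = 1.009366
  V(1,+1) = exp(-r*dt) * [p_u*5.033752 + p_m*2.625367 + p_d*0.600000] = 2.939205
  V(0,+0) = exp(-r*dt) * [p_u*2.939205 + p_m*1.009366 + p_d*0.142143] = 1.360246


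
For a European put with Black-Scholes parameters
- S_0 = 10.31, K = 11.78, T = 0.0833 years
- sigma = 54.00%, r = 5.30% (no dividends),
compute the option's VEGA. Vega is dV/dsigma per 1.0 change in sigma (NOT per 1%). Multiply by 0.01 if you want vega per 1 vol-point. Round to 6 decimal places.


d1 = -0.7489656671; d2 = -0.9048190597
phi(d1) = 0.3013709688; exp(-qT) = 1.0000000000; exp(-rT) = 0.9955948313
Vega = S * exp(-qT) * phi(d1) * sqrt(T) = 10.3100 * 1.0000000000 * 0.3013709688 * 0.2886173938 = 0.896773

Answer: Vega = 0.896773


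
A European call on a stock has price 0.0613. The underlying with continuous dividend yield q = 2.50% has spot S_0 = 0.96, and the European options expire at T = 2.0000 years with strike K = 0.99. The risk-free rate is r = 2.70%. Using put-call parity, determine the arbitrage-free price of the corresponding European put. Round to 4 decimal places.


Put-call parity: C - P = S_0 * exp(-qT) - K * exp(-rT).
S_0 * exp(-qT) = 0.9600 * 0.95122942 = 0.91318025
K * exp(-rT) = 0.9900 * 0.94743211 = 0.93795779
P = C - S*exp(-qT) + K*exp(-rT)
P = 0.0613 - 0.91318025 + 0.93795779 = 0.0861

Answer: Put price = 0.0861
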